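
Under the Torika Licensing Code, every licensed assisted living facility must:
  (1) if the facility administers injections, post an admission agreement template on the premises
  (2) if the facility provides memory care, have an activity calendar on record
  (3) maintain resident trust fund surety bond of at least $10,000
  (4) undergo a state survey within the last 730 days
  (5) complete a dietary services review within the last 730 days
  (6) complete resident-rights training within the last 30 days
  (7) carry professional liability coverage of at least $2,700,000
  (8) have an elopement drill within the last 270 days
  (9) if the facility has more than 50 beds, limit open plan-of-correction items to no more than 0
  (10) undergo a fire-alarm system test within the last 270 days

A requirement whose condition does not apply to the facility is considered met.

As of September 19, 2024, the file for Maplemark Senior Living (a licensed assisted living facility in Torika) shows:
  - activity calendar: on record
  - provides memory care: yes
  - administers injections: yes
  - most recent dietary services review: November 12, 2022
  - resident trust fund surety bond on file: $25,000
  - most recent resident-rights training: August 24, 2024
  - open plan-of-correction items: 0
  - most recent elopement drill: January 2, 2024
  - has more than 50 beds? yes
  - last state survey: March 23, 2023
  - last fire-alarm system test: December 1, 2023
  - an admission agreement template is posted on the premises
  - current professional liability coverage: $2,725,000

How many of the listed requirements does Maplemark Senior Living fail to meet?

1

1. condition 'administers injections' holds; admission agreement template present → met
2. condition 'provides memory care' holds; activity calendar present → met
3. resident trust fund surety bond $25,000 ≥ $10,000 → met
4. state survey 546 days ago vs limit 730 → met
5. dietary services review 677 days ago vs limit 730 → met
6. resident-rights training 26 days ago vs limit 30 → met
7. professional liability coverage $2,725,000 ≥ $2,700,000 → met
8. elopement drill 261 days ago vs limit 270 → met
9. condition 'has more than 50 beds' holds; open plan-of-correction items 0 ≤ 0 → met
10. fire-alarm system test 293 days ago vs limit 270 → not met
Not met: 1 of 10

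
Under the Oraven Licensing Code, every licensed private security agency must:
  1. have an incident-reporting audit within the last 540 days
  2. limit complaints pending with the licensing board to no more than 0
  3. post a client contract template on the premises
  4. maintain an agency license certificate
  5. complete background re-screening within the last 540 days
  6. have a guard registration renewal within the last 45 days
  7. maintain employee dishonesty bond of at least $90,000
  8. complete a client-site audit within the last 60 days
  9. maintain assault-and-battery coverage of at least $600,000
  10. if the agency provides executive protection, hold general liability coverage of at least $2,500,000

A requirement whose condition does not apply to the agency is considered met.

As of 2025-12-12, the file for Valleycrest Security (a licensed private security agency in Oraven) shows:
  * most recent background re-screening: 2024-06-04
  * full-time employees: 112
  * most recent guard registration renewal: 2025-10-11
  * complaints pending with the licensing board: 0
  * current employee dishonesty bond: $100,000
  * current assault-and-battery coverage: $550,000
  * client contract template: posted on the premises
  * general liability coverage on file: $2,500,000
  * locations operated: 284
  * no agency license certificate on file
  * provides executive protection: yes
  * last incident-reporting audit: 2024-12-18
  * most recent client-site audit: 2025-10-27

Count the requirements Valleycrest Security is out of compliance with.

4

1. incident-reporting audit 359 days ago vs limit 540 → met
2. complaints pending with the licensing board 0 ≤ 0 → met
3. client contract template present → met
4. agency license certificate absent → not met
5. background re-screening 556 days ago vs limit 540 → not met
6. guard registration renewal 62 days ago vs limit 45 → not met
7. employee dishonesty bond $100,000 ≥ $90,000 → met
8. client-site audit 46 days ago vs limit 60 → met
9. assault-and-battery coverage $550,000 < $600,000 → not met
10. condition 'provides executive protection' holds; general liability coverage $2,500,000 ≥ $2,500,000 → met
Not met: 4 of 10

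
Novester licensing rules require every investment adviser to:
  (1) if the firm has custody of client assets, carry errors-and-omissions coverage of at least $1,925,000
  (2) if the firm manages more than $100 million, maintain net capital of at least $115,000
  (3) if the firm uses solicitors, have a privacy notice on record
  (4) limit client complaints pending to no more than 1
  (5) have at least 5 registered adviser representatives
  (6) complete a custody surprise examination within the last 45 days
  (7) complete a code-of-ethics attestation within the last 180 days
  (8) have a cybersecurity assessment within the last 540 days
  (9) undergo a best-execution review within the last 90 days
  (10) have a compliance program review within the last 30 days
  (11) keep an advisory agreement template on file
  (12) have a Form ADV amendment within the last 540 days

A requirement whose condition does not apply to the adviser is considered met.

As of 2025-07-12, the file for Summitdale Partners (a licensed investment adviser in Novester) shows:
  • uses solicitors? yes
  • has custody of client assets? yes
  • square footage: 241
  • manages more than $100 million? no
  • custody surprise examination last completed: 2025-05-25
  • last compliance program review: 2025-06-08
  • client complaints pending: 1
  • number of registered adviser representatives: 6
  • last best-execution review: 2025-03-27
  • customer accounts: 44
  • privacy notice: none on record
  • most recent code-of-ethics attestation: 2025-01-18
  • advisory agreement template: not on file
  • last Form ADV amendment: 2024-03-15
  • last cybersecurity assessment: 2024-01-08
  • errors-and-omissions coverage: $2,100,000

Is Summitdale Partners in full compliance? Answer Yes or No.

1. condition 'has custody of client assets' holds; errors-and-omissions coverage $2,100,000 ≥ $1,925,000 → met
2. condition 'manages more than $100 million' does not hold → requirement n/a → met
3. condition 'uses solicitors' holds; privacy notice absent → not met
4. client complaints pending 1 ≤ 1 → met
5. registered adviser representatives 6 ≥ 5 → met
6. custody surprise examination 48 days ago vs limit 45 → not met
7. code-of-ethics attestation 175 days ago vs limit 180 → met
8. cybersecurity assessment 551 days ago vs limit 540 → not met
9. best-execution review 107 days ago vs limit 90 → not met
10. compliance program review 34 days ago vs limit 30 → not met
11. advisory agreement template absent → not met
12. Form ADV amendment 484 days ago vs limit 540 → met
Not met: 3, 6, 8, 9, 10, 11

No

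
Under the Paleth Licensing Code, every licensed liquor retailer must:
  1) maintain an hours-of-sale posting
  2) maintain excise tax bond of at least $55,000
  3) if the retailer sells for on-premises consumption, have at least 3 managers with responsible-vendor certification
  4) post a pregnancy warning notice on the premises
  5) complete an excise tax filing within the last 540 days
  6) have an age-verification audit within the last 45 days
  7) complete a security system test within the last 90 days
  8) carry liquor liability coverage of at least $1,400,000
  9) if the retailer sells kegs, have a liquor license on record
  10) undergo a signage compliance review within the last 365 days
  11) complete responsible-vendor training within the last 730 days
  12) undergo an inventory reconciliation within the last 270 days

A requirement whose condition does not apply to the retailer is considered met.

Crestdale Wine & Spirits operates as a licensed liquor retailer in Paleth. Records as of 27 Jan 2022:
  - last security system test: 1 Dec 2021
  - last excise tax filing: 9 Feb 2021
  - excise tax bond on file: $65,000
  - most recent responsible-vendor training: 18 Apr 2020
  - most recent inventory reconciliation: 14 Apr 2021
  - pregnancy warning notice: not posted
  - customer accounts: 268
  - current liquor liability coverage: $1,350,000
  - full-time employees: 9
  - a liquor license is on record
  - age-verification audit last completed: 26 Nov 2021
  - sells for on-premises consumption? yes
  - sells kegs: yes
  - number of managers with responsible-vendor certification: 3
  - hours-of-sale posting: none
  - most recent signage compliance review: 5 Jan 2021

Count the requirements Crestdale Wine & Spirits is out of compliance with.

6

1. hours-of-sale posting absent → not met
2. excise tax bond $65,000 ≥ $55,000 → met
3. condition 'sells for on-premises consumption' holds; managers with responsible-vendor certification 3 ≥ 3 → met
4. pregnancy warning notice absent → not met
5. excise tax filing 352 days ago vs limit 540 → met
6. age-verification audit 62 days ago vs limit 45 → not met
7. security system test 57 days ago vs limit 90 → met
8. liquor liability coverage $1,350,000 < $1,400,000 → not met
9. condition 'sells kegs' holds; liquor license present → met
10. signage compliance review 387 days ago vs limit 365 → not met
11. responsible-vendor training 649 days ago vs limit 730 → met
12. inventory reconciliation 288 days ago vs limit 270 → not met
Not met: 6 of 12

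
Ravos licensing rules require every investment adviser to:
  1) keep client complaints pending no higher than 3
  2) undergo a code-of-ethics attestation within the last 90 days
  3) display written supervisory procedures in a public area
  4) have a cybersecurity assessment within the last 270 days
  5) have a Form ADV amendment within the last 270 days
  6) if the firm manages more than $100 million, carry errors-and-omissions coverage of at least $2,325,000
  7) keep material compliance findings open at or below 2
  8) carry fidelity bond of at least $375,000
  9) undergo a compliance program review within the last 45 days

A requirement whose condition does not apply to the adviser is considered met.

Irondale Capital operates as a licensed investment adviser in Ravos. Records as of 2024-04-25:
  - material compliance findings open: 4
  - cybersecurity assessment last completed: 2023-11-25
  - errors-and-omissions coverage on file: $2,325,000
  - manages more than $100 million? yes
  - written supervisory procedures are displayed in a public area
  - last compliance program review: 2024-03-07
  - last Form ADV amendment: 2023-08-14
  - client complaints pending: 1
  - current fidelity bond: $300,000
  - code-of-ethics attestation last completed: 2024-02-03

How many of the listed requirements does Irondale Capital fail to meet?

1. client complaints pending 1 ≤ 3 → met
2. code-of-ethics attestation 82 days ago vs limit 90 → met
3. written supervisory procedures present → met
4. cybersecurity assessment 152 days ago vs limit 270 → met
5. Form ADV amendment 255 days ago vs limit 270 → met
6. condition 'manages more than $100 million' holds; errors-and-omissions coverage $2,325,000 ≥ $2,325,000 → met
7. material compliance findings open 4 > 2 → not met
8. fidelity bond $300,000 < $375,000 → not met
9. compliance program review 49 days ago vs limit 45 → not met
Not met: 3 of 9

3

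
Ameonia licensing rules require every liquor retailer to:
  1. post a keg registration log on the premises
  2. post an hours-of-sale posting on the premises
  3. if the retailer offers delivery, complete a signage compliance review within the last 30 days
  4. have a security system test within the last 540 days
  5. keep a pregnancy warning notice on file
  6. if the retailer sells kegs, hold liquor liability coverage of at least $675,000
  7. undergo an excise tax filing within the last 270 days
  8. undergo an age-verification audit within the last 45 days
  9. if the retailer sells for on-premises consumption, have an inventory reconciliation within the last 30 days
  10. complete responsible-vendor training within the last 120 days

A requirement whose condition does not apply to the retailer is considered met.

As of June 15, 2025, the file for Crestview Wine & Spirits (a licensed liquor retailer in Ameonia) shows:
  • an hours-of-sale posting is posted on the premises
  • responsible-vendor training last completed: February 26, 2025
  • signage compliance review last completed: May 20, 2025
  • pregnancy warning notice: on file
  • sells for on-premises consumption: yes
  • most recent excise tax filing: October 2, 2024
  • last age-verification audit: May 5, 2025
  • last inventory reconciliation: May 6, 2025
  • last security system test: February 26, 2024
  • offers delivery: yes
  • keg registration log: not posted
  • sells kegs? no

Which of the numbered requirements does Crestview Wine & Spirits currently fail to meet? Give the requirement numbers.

1. keg registration log absent → not met
2. hours-of-sale posting present → met
3. condition 'offers delivery' holds; signage compliance review 26 days ago vs limit 30 → met
4. security system test 475 days ago vs limit 540 → met
5. pregnancy warning notice present → met
6. condition 'sells kegs' does not hold → requirement n/a → met
7. excise tax filing 256 days ago vs limit 270 → met
8. age-verification audit 41 days ago vs limit 45 → met
9. condition 'sells for on-premises consumption' holds; inventory reconciliation 40 days ago vs limit 30 → not met
10. responsible-vendor training 109 days ago vs limit 120 → met
Not met: 1, 9

1, 9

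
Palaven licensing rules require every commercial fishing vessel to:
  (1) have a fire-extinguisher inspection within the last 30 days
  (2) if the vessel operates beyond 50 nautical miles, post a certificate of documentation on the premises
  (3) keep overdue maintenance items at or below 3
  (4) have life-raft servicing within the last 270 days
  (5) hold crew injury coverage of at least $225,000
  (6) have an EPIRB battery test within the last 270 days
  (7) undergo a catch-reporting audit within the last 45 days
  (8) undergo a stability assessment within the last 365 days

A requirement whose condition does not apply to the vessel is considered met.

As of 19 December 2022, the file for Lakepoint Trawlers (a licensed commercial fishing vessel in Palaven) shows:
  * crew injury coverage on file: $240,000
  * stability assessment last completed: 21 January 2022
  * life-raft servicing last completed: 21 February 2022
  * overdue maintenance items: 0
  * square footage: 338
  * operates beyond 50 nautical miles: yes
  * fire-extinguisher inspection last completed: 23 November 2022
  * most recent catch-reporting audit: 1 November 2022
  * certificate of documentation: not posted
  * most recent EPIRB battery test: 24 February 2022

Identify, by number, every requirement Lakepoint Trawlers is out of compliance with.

2, 4, 6, 7

1. fire-extinguisher inspection 26 days ago vs limit 30 → met
2. condition 'operates beyond 50 nautical miles' holds; certificate of documentation absent → not met
3. overdue maintenance items 0 ≤ 3 → met
4. life-raft servicing 301 days ago vs limit 270 → not met
5. crew injury coverage $240,000 ≥ $225,000 → met
6. EPIRB battery test 298 days ago vs limit 270 → not met
7. catch-reporting audit 48 days ago vs limit 45 → not met
8. stability assessment 332 days ago vs limit 365 → met
Not met: 2, 4, 6, 7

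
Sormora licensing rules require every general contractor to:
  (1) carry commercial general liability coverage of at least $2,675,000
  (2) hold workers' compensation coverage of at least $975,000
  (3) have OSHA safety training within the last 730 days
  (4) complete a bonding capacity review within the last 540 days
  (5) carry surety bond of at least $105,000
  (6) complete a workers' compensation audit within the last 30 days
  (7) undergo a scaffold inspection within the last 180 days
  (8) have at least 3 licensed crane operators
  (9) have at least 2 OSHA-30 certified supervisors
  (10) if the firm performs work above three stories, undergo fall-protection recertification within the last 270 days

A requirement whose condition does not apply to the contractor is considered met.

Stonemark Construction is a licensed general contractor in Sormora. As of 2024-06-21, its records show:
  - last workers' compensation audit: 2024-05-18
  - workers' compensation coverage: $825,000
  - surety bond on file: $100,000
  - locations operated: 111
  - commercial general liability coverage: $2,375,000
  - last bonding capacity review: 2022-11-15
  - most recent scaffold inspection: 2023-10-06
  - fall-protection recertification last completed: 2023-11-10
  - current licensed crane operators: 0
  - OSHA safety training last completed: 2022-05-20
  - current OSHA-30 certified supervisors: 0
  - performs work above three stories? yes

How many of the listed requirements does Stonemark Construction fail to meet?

1. commercial general liability coverage $2,375,000 < $2,675,000 → not met
2. workers' compensation coverage $825,000 < $975,000 → not met
3. OSHA safety training 763 days ago vs limit 730 → not met
4. bonding capacity review 584 days ago vs limit 540 → not met
5. surety bond $100,000 < $105,000 → not met
6. workers' compensation audit 34 days ago vs limit 30 → not met
7. scaffold inspection 259 days ago vs limit 180 → not met
8. licensed crane operators 0 < 3 → not met
9. OSHA-30 certified supervisors 0 < 2 → not met
10. condition 'performs work above three stories' holds; fall-protection recertification 224 days ago vs limit 270 → met
Not met: 9 of 10

9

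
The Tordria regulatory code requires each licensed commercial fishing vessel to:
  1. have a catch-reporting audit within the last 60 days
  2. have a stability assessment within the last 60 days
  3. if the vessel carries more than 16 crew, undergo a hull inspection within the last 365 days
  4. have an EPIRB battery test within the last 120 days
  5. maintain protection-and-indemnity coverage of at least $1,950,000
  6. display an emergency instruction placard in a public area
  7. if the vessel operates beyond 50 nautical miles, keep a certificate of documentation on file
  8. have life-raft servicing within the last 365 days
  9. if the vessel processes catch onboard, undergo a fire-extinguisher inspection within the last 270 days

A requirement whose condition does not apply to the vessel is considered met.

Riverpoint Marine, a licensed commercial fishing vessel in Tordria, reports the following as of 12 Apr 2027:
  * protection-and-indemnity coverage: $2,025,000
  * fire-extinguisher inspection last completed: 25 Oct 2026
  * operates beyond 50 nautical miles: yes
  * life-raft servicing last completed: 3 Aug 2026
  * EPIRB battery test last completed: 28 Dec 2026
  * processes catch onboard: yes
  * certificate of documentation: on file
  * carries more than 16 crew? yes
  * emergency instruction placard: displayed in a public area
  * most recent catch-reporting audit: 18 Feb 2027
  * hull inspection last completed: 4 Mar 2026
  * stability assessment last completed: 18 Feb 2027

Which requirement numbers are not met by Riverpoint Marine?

1. catch-reporting audit 53 days ago vs limit 60 → met
2. stability assessment 53 days ago vs limit 60 → met
3. condition 'carries more than 16 crew' holds; hull inspection 404 days ago vs limit 365 → not met
4. EPIRB battery test 105 days ago vs limit 120 → met
5. protection-and-indemnity coverage $2,025,000 ≥ $1,950,000 → met
6. emergency instruction placard present → met
7. condition 'operates beyond 50 nautical miles' holds; certificate of documentation present → met
8. life-raft servicing 252 days ago vs limit 365 → met
9. condition 'processes catch onboard' holds; fire-extinguisher inspection 169 days ago vs limit 270 → met
Not met: 3

3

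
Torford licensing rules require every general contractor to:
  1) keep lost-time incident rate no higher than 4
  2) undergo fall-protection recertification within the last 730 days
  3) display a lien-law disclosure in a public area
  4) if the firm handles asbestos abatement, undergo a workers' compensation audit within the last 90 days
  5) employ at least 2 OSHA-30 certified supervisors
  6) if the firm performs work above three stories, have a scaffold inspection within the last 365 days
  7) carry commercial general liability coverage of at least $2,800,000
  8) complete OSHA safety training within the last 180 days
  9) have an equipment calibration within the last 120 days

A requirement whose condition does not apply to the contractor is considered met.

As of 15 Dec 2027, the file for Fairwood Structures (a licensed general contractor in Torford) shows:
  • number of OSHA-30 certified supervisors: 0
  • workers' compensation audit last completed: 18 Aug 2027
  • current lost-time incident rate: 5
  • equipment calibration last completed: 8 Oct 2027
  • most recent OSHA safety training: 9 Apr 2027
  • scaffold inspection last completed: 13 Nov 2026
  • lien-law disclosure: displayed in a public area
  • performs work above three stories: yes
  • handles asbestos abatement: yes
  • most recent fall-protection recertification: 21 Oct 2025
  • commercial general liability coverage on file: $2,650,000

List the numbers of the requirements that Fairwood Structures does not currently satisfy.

1. lost-time incident rate 5 > 4 → not met
2. fall-protection recertification 785 days ago vs limit 730 → not met
3. lien-law disclosure present → met
4. condition 'handles asbestos abatement' holds; workers' compensation audit 119 days ago vs limit 90 → not met
5. OSHA-30 certified supervisors 0 < 2 → not met
6. condition 'performs work above three stories' holds; scaffold inspection 397 days ago vs limit 365 → not met
7. commercial general liability coverage $2,650,000 < $2,800,000 → not met
8. OSHA safety training 250 days ago vs limit 180 → not met
9. equipment calibration 68 days ago vs limit 120 → met
Not met: 1, 2, 4, 5, 6, 7, 8

1, 2, 4, 5, 6, 7, 8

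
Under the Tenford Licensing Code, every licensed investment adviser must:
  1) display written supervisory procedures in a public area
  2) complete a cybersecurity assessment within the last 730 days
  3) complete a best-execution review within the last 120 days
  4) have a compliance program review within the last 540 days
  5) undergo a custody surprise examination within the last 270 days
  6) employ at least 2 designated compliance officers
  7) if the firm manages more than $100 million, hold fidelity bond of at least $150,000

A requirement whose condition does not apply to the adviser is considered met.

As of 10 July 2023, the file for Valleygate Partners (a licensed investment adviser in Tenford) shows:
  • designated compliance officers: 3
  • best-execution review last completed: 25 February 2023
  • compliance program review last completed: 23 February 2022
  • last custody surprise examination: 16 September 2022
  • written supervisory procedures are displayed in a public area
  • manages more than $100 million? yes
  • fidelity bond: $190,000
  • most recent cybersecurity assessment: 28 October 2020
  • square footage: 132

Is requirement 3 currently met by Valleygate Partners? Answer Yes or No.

3. best-execution review 135 days ago vs limit 120 → not met

No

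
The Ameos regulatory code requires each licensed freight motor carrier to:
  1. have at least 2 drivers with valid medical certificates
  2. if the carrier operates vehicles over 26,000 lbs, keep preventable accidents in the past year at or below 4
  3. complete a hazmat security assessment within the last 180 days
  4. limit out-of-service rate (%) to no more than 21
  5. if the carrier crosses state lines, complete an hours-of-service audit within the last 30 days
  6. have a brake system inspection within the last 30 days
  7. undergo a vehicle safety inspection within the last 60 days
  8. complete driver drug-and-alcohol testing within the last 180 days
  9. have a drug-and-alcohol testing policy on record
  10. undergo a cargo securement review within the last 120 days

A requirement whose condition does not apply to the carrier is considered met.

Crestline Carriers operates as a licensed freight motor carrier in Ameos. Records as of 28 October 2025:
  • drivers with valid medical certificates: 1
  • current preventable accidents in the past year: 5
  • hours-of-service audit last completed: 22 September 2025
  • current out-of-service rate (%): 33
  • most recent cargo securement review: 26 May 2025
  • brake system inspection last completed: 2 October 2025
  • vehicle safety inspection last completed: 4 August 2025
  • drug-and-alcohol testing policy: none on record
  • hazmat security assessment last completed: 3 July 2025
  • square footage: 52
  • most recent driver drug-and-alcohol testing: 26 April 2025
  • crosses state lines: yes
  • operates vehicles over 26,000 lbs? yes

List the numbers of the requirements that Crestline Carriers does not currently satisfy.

1, 2, 4, 5, 7, 8, 9, 10

1. drivers with valid medical certificates 1 < 2 → not met
2. condition 'operates vehicles over 26,000 lbs' holds; preventable accidents in the past year 5 > 4 → not met
3. hazmat security assessment 117 days ago vs limit 180 → met
4. out-of-service rate (%) 33 > 21 → not met
5. condition 'crosses state lines' holds; hours-of-service audit 36 days ago vs limit 30 → not met
6. brake system inspection 26 days ago vs limit 30 → met
7. vehicle safety inspection 85 days ago vs limit 60 → not met
8. driver drug-and-alcohol testing 185 days ago vs limit 180 → not met
9. drug-and-alcohol testing policy absent → not met
10. cargo securement review 155 days ago vs limit 120 → not met
Not met: 1, 2, 4, 5, 7, 8, 9, 10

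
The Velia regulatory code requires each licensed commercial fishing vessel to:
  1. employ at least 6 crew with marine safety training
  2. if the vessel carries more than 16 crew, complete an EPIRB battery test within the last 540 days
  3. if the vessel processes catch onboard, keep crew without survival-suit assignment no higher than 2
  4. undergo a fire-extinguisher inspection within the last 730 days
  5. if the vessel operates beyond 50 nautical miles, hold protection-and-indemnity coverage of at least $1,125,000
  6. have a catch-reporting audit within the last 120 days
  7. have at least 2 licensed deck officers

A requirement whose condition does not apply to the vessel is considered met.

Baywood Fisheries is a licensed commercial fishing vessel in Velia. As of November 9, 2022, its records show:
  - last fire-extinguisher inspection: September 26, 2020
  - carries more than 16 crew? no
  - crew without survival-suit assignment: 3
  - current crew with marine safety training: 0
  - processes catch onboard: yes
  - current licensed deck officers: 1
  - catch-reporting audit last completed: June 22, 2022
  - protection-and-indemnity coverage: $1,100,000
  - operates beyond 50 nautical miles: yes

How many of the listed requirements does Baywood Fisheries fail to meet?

6

1. crew with marine safety training 0 < 6 → not met
2. condition 'carries more than 16 crew' does not hold → requirement n/a → met
3. condition 'processes catch onboard' holds; crew without survival-suit assignment 3 > 2 → not met
4. fire-extinguisher inspection 774 days ago vs limit 730 → not met
5. condition 'operates beyond 50 nautical miles' holds; protection-and-indemnity coverage $1,100,000 < $1,125,000 → not met
6. catch-reporting audit 140 days ago vs limit 120 → not met
7. licensed deck officers 1 < 2 → not met
Not met: 6 of 7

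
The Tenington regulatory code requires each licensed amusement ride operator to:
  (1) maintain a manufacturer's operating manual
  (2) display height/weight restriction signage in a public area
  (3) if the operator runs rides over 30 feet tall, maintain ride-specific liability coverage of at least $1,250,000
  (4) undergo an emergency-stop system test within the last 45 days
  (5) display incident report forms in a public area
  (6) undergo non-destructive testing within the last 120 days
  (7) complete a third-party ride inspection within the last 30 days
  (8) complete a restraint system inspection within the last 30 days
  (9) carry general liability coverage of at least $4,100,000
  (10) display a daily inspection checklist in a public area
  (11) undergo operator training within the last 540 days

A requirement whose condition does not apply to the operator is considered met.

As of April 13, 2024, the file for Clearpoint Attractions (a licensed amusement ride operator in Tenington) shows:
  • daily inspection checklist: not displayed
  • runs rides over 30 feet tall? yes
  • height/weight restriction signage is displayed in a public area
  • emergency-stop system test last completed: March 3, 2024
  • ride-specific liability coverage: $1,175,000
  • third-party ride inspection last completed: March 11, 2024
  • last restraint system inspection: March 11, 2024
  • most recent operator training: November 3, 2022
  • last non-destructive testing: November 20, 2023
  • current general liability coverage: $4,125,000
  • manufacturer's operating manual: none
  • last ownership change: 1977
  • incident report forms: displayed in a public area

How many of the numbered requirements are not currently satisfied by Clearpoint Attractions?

6

1. manufacturer's operating manual absent → not met
2. height/weight restriction signage present → met
3. condition 'runs rides over 30 feet tall' holds; ride-specific liability coverage $1,175,000 < $1,250,000 → not met
4. emergency-stop system test 41 days ago vs limit 45 → met
5. incident report forms present → met
6. non-destructive testing 145 days ago vs limit 120 → not met
7. third-party ride inspection 33 days ago vs limit 30 → not met
8. restraint system inspection 33 days ago vs limit 30 → not met
9. general liability coverage $4,125,000 ≥ $4,100,000 → met
10. daily inspection checklist absent → not met
11. operator training 527 days ago vs limit 540 → met
Not met: 6 of 11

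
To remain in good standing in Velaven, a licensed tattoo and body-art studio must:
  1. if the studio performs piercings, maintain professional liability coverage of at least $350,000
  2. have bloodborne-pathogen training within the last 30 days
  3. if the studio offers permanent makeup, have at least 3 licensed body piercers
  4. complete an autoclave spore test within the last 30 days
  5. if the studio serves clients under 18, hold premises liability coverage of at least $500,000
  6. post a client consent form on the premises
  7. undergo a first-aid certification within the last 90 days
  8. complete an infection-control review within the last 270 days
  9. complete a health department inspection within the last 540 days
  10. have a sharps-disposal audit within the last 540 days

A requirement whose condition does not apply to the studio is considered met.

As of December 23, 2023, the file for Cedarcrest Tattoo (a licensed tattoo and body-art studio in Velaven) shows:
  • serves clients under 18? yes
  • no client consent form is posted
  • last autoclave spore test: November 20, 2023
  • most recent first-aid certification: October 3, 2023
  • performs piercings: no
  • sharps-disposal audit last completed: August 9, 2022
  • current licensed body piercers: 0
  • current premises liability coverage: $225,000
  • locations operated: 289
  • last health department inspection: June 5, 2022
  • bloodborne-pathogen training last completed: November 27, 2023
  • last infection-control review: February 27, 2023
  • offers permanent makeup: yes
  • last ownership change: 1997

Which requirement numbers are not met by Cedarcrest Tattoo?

3, 4, 5, 6, 8, 9

1. condition 'performs piercings' does not hold → requirement n/a → met
2. bloodborne-pathogen training 26 days ago vs limit 30 → met
3. condition 'offers permanent makeup' holds; licensed body piercers 0 < 3 → not met
4. autoclave spore test 33 days ago vs limit 30 → not met
5. condition 'serves clients under 18' holds; premises liability coverage $225,000 < $500,000 → not met
6. client consent form absent → not met
7. first-aid certification 81 days ago vs limit 90 → met
8. infection-control review 299 days ago vs limit 270 → not met
9. health department inspection 566 days ago vs limit 540 → not met
10. sharps-disposal audit 501 days ago vs limit 540 → met
Not met: 3, 4, 5, 6, 8, 9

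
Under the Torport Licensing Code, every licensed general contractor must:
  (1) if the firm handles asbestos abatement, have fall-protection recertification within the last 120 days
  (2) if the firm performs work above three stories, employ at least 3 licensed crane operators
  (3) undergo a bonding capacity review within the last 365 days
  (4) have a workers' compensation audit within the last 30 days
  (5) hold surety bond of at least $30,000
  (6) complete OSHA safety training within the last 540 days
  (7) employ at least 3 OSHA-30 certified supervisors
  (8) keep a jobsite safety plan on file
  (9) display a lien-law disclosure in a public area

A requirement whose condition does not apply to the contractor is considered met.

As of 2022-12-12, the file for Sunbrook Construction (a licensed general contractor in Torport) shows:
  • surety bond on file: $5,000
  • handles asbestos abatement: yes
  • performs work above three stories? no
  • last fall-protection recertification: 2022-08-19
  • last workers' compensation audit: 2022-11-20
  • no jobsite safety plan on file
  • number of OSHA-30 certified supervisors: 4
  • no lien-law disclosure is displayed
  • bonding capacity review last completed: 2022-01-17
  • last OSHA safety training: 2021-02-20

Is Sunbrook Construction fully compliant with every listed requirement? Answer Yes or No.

No

1. condition 'handles asbestos abatement' holds; fall-protection recertification 115 days ago vs limit 120 → met
2. condition 'performs work above three stories' does not hold → requirement n/a → met
3. bonding capacity review 329 days ago vs limit 365 → met
4. workers' compensation audit 22 days ago vs limit 30 → met
5. surety bond $5,000 < $30,000 → not met
6. OSHA safety training 660 days ago vs limit 540 → not met
7. OSHA-30 certified supervisors 4 ≥ 3 → met
8. jobsite safety plan absent → not met
9. lien-law disclosure absent → not met
Not met: 5, 6, 8, 9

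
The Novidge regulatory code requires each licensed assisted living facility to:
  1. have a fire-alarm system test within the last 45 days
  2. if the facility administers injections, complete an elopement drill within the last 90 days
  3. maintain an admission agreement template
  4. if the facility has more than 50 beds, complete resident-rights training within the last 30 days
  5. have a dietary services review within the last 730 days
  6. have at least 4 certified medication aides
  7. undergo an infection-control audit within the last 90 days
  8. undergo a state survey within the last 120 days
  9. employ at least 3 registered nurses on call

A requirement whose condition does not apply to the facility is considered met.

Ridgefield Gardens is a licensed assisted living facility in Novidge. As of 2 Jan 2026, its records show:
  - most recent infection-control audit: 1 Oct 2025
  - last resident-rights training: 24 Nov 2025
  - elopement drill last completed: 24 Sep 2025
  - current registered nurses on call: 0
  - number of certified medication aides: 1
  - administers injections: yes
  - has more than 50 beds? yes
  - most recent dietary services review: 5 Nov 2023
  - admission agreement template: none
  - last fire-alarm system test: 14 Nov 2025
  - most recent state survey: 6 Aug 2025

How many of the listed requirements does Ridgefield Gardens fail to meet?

9

1. fire-alarm system test 49 days ago vs limit 45 → not met
2. condition 'administers injections' holds; elopement drill 100 days ago vs limit 90 → not met
3. admission agreement template absent → not met
4. condition 'has more than 50 beds' holds; resident-rights training 39 days ago vs limit 30 → not met
5. dietary services review 789 days ago vs limit 730 → not met
6. certified medication aides 1 < 4 → not met
7. infection-control audit 93 days ago vs limit 90 → not met
8. state survey 149 days ago vs limit 120 → not met
9. registered nurses on call 0 < 3 → not met
Not met: 9 of 9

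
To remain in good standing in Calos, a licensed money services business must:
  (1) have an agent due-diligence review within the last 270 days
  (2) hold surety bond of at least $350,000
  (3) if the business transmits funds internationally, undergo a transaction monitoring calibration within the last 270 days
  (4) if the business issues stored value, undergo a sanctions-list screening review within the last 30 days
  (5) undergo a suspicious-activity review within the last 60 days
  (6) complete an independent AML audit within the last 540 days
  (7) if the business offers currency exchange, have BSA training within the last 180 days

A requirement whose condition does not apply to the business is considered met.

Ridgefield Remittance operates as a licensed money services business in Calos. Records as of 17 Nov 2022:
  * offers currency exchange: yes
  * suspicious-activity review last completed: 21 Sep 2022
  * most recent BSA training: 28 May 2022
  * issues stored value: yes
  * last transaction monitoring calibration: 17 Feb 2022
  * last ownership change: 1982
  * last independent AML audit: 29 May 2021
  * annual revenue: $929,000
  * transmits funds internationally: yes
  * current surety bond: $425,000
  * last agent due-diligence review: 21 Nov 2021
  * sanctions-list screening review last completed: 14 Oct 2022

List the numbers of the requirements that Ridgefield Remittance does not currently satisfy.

1, 3, 4

1. agent due-diligence review 361 days ago vs limit 270 → not met
2. surety bond $425,000 ≥ $350,000 → met
3. condition 'transmits funds internationally' holds; transaction monitoring calibration 273 days ago vs limit 270 → not met
4. condition 'issues stored value' holds; sanctions-list screening review 34 days ago vs limit 30 → not met
5. suspicious-activity review 57 days ago vs limit 60 → met
6. independent AML audit 537 days ago vs limit 540 → met
7. condition 'offers currency exchange' holds; BSA training 173 days ago vs limit 180 → met
Not met: 1, 3, 4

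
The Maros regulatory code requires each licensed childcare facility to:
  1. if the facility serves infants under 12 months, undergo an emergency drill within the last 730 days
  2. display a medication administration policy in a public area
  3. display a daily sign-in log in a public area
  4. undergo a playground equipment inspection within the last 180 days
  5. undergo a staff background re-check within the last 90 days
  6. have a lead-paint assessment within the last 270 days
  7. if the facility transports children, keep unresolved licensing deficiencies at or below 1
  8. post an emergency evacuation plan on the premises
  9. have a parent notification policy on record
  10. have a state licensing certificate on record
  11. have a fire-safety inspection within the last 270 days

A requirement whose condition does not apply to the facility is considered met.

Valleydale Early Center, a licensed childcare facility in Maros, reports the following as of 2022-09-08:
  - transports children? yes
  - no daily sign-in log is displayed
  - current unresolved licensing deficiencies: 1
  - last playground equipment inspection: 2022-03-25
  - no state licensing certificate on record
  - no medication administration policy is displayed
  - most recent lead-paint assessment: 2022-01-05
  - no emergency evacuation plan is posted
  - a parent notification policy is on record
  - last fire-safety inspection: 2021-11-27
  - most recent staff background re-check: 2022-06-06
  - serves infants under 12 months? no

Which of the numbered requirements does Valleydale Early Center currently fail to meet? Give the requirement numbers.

2, 3, 5, 8, 10, 11

1. condition 'serves infants under 12 months' does not hold → requirement n/a → met
2. medication administration policy absent → not met
3. daily sign-in log absent → not met
4. playground equipment inspection 167 days ago vs limit 180 → met
5. staff background re-check 94 days ago vs limit 90 → not met
6. lead-paint assessment 246 days ago vs limit 270 → met
7. condition 'transports children' holds; unresolved licensing deficiencies 1 ≤ 1 → met
8. emergency evacuation plan absent → not met
9. parent notification policy present → met
10. state licensing certificate absent → not met
11. fire-safety inspection 285 days ago vs limit 270 → not met
Not met: 2, 3, 5, 8, 10, 11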